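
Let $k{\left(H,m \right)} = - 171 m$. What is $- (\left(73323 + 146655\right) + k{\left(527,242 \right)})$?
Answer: $-178596$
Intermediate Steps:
$- (\left(73323 + 146655\right) + k{\left(527,242 \right)}) = - (\left(73323 + 146655\right) - 41382) = - (219978 - 41382) = \left(-1\right) 178596 = -178596$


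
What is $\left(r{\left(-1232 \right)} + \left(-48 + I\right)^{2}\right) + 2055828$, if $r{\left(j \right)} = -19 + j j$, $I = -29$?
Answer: $3579562$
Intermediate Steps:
$r{\left(j \right)} = -19 + j^{2}$
$\left(r{\left(-1232 \right)} + \left(-48 + I\right)^{2}\right) + 2055828 = \left(\left(-19 + \left(-1232\right)^{2}\right) + \left(-48 - 29\right)^{2}\right) + 2055828 = \left(\left(-19 + 1517824\right) + \left(-77\right)^{2}\right) + 2055828 = \left(1517805 + 5929\right) + 2055828 = 1523734 + 2055828 = 3579562$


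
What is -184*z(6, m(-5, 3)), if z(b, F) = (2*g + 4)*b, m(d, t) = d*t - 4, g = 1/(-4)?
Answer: -3864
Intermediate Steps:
g = -1/4 ≈ -0.25000
m(d, t) = -4 + d*t
z(b, F) = 7*b/2 (z(b, F) = (2*(-1/4) + 4)*b = (-1/2 + 4)*b = 7*b/2)
-184*z(6, m(-5, 3)) = -644*6 = -184*21 = -3864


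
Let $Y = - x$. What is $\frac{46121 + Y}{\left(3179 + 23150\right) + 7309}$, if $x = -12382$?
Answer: $\frac{58503}{33638} \approx 1.7392$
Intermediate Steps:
$Y = 12382$ ($Y = \left(-1\right) \left(-12382\right) = 12382$)
$\frac{46121 + Y}{\left(3179 + 23150\right) + 7309} = \frac{46121 + 12382}{\left(3179 + 23150\right) + 7309} = \frac{58503}{26329 + 7309} = \frac{58503}{33638}$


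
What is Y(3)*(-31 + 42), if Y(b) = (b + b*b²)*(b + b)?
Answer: 1980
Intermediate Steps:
Y(b) = 2*b*(b + b³) (Y(b) = (b + b³)*(2*b) = 2*b*(b + b³))
Y(3)*(-31 + 42) = (2*3²*(1 + 3²))*(-31 + 42) = (2*9*(1 + 9))*11 = (2*9*10)*11 = 180*11 = 1980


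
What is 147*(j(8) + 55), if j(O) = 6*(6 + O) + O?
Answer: 21609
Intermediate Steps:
j(O) = 36 + 7*O (j(O) = (36 + 6*O) + O = 36 + 7*O)
147*(j(8) + 55) = 147*((36 + 7*8) + 55) = 147*((36 + 56) + 55) = 147*(92 + 55) = 147*147 = 21609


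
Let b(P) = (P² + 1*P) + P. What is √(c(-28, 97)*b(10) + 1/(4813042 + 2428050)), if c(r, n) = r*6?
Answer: I*√264264403294608287/3620546 ≈ 141.99*I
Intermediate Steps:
b(P) = P² + 2*P (b(P) = (P² + P) + P = (P + P²) + P = P² + 2*P)
c(r, n) = 6*r
√(c(-28, 97)*b(10) + 1/(4813042 + 2428050)) = √((6*(-28))*(10*(2 + 10)) + 1/(4813042 + 2428050)) = √(-1680*12 + 1/7241092) = √(-168*120 + 1/7241092) = √(-20160 + 1/7241092) = √(-145980414719/7241092) = I*√264264403294608287/3620546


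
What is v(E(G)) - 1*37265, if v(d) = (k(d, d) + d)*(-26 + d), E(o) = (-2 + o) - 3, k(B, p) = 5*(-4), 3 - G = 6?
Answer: -36313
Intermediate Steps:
G = -3 (G = 3 - 1*6 = 3 - 6 = -3)
k(B, p) = -20
E(o) = -5 + o
v(d) = (-26 + d)*(-20 + d) (v(d) = (-20 + d)*(-26 + d) = (-26 + d)*(-20 + d))
v(E(G)) - 1*37265 = (520 + (-5 - 3)**2 - 46*(-5 - 3)) - 1*37265 = (520 + (-8)**2 - 46*(-8)) - 37265 = (520 + 64 + 368) - 37265 = 952 - 37265 = -36313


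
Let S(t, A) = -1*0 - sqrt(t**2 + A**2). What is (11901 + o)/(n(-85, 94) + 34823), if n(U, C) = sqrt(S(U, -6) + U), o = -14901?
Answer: -3000/(34823 + I*sqrt(85 + sqrt(7261))) ≈ -0.08615 + 3.2276e-5*I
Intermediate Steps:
S(t, A) = -sqrt(A**2 + t**2) (S(t, A) = 0 - sqrt(A**2 + t**2) = -sqrt(A**2 + t**2))
n(U, C) = sqrt(U - sqrt(36 + U**2)) (n(U, C) = sqrt(-sqrt((-6)**2 + U**2) + U) = sqrt(-sqrt(36 + U**2) + U) = sqrt(U - sqrt(36 + U**2)))
(11901 + o)/(n(-85, 94) + 34823) = (11901 - 14901)/(sqrt(-85 - sqrt(36 + (-85)**2)) + 34823) = -3000/(sqrt(-85 - sqrt(36 + 7225)) + 34823) = -3000/(sqrt(-85 - sqrt(7261)) + 34823) = -3000/(34823 + sqrt(-85 - sqrt(7261)))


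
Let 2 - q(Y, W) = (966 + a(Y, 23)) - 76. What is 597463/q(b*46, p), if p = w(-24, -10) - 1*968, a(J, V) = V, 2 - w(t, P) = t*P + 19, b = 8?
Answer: -597463/911 ≈ -655.83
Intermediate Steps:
w(t, P) = -17 - P*t (w(t, P) = 2 - (t*P + 19) = 2 - (P*t + 19) = 2 - (19 + P*t) = 2 + (-19 - P*t) = -17 - P*t)
p = -1225 (p = (-17 - 1*(-10)*(-24)) - 1*968 = (-17 - 240) - 968 = -257 - 968 = -1225)
q(Y, W) = -911 (q(Y, W) = 2 - ((966 + 23) - 76) = 2 - (989 - 76) = 2 - 1*913 = 2 - 913 = -911)
597463/q(b*46, p) = 597463/(-911) = 597463*(-1/911) = -597463/911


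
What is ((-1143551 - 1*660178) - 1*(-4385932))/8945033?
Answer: 2582203/8945033 ≈ 0.28867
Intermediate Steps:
((-1143551 - 1*660178) - 1*(-4385932))/8945033 = ((-1143551 - 660178) + 4385932)*(1/8945033) = (-1803729 + 4385932)*(1/8945033) = 2582203*(1/8945033) = 2582203/8945033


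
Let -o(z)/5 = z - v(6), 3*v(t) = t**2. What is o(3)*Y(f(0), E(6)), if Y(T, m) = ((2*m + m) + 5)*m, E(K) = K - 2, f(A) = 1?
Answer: 3060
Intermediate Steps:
E(K) = -2 + K
v(t) = t**2/3
Y(T, m) = m*(5 + 3*m) (Y(T, m) = (3*m + 5)*m = (5 + 3*m)*m = m*(5 + 3*m))
o(z) = 60 - 5*z (o(z) = -5*(z - 6**2/3) = -5*(z - 36/3) = -5*(z - 1*12) = -5*(z - 12) = -5*(-12 + z) = 60 - 5*z)
o(3)*Y(f(0), E(6)) = (60 - 5*3)*((-2 + 6)*(5 + 3*(-2 + 6))) = (60 - 15)*(4*(5 + 3*4)) = 45*(4*(5 + 12)) = 45*(4*17) = 45*68 = 3060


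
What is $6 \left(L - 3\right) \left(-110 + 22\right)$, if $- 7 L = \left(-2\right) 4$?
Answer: $\frac{6864}{7} \approx 980.57$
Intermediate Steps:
$L = \frac{8}{7}$ ($L = - \frac{\left(-2\right) 4}{7} = \left(- \frac{1}{7}\right) \left(-8\right) = \frac{8}{7} \approx 1.1429$)
$6 \left(L - 3\right) \left(-110 + 22\right) = 6 \left(\frac{8}{7} - 3\right) \left(-110 + 22\right) = 6 \left(- \frac{13}{7}\right) \left(-88\right) = \left(- \frac{78}{7}\right) \left(-88\right) = \frac{6864}{7}$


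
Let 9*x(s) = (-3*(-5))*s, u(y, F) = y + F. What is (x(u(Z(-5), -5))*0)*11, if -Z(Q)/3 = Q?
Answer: 0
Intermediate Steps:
Z(Q) = -3*Q
u(y, F) = F + y
x(s) = 5*s/3 (x(s) = ((-3*(-5))*s)/9 = (15*s)/9 = 5*s/3)
(x(u(Z(-5), -5))*0)*11 = ((5*(-5 - 3*(-5))/3)*0)*11 = ((5*(-5 + 15)/3)*0)*11 = (((5/3)*10)*0)*11 = ((50/3)*0)*11 = 0*11 = 0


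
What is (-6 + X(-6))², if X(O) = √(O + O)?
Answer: 24 - 24*I*√3 ≈ 24.0 - 41.569*I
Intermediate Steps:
X(O) = √2*√O (X(O) = √(2*O) = √2*√O)
(-6 + X(-6))² = (-6 + √2*√(-6))² = (-6 + √2*(I*√6))² = (-6 + 2*I*√3)²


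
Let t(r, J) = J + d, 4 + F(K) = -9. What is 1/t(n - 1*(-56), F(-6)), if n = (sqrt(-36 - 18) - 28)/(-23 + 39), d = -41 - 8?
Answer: -1/62 ≈ -0.016129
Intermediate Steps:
d = -49
F(K) = -13 (F(K) = -4 - 9 = -13)
n = -7/4 + 3*I*sqrt(6)/16 (n = (sqrt(-54) - 28)/16 = (3*I*sqrt(6) - 28)*(1/16) = (-28 + 3*I*sqrt(6))*(1/16) = -7/4 + 3*I*sqrt(6)/16 ≈ -1.75 + 0.45928*I)
t(r, J) = -49 + J (t(r, J) = J - 49 = -49 + J)
1/t(n - 1*(-56), F(-6)) = 1/(-49 - 13) = 1/(-62) = -1/62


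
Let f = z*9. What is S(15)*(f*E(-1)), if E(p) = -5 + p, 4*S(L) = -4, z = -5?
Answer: -270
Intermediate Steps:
S(L) = -1 (S(L) = (¼)*(-4) = -1)
f = -45 (f = -5*9 = -45)
S(15)*(f*E(-1)) = -(-45)*(-5 - 1) = -(-45)*(-6) = -1*270 = -270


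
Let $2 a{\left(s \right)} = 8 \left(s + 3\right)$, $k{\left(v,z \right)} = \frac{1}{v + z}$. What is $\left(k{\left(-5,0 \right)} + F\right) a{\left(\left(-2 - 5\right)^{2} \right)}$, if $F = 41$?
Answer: $\frac{42432}{5} \approx 8486.4$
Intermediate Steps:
$a{\left(s \right)} = 12 + 4 s$ ($a{\left(s \right)} = \frac{8 \left(s + 3\right)}{2} = \frac{8 \left(3 + s\right)}{2} = \frac{24 + 8 s}{2} = 12 + 4 s$)
$\left(k{\left(-5,0 \right)} + F\right) a{\left(\left(-2 - 5\right)^{2} \right)} = \left(\frac{1}{-5 + 0} + 41\right) \left(12 + 4 \left(-2 - 5\right)^{2}\right) = \left(\frac{1}{-5} + 41\right) \left(12 + 4 \left(-7\right)^{2}\right) = \left(- \frac{1}{5} + 41\right) \left(12 + 4 \cdot 49\right) = \frac{204 \left(12 + 196\right)}{5} = \frac{204}{5} \cdot 208 = \frac{42432}{5}$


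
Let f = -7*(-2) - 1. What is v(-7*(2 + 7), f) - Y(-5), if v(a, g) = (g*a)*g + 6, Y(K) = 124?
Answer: -10765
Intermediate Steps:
f = 13 (f = 14 - 1 = 13)
v(a, g) = 6 + a*g² (v(a, g) = (a*g)*g + 6 = a*g² + 6 = 6 + a*g²)
v(-7*(2 + 7), f) - Y(-5) = (6 - 7*(2 + 7)*13²) - 1*124 = (6 - 7*9*169) - 124 = (6 - 63*169) - 124 = (6 - 10647) - 124 = -10641 - 124 = -10765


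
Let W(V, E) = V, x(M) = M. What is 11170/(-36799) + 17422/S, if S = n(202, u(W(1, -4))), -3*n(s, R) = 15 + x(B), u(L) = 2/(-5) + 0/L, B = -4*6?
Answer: 641078668/110397 ≈ 5807.0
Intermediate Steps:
B = -24
u(L) = -⅖ (u(L) = 2*(-⅕) + 0 = -⅖ + 0 = -⅖)
n(s, R) = 3 (n(s, R) = -(15 - 24)/3 = -⅓*(-9) = 3)
S = 3
11170/(-36799) + 17422/S = 11170/(-36799) + 17422/3 = 11170*(-1/36799) + 17422*(⅓) = -11170/36799 + 17422/3 = 641078668/110397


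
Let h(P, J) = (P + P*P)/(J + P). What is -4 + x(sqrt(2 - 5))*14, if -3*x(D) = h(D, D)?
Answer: -19/3 - 7*I*sqrt(3)/3 ≈ -6.3333 - 4.0415*I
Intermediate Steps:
h(P, J) = (P + P**2)/(J + P)
x(D) = -1/6 - D/6 (x(D) = -D*(1 + D)/(3*(D + D)) = -D*(1 + D)/(3*(2*D)) = -D*1/(2*D)*(1 + D)/3 = -(1/2 + D/2)/3 = -1/6 - D/6)
-4 + x(sqrt(2 - 5))*14 = -4 + (-1/6 - sqrt(2 - 5)/6)*14 = -4 + (-1/6 - I*sqrt(3)/6)*14 = -4 + (-7/3 - 7*I*sqrt(3)/3) = -19/3 - 7*I*sqrt(3)/3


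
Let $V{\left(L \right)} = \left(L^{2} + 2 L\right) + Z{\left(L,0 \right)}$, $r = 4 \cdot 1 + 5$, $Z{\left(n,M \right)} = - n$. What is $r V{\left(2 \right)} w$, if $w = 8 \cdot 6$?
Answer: $2592$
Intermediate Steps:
$r = 9$ ($r = 4 + 5 = 9$)
$V{\left(L \right)} = L + L^{2}$ ($V{\left(L \right)} = \left(L^{2} + 2 L\right) - L = L + L^{2}$)
$w = 48$
$r V{\left(2 \right)} w = 9 \cdot 2 \left(1 + 2\right) 48 = 9 \cdot 2 \cdot 3 \cdot 48 = 9 \cdot 6 \cdot 48 = 54 \cdot 48 = 2592$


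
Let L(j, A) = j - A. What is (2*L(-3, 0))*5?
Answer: -30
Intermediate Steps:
(2*L(-3, 0))*5 = (2*(-3 - 1*0))*5 = (2*(-3 + 0))*5 = (2*(-3))*5 = -6*5 = -30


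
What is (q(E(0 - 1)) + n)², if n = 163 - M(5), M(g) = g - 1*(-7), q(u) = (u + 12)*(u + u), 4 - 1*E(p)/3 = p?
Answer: 923521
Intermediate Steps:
E(p) = 12 - 3*p
q(u) = 2*u*(12 + u) (q(u) = (12 + u)*(2*u) = 2*u*(12 + u))
M(g) = 7 + g (M(g) = g + 7 = 7 + g)
n = 151 (n = 163 - (7 + 5) = 163 - 1*12 = 163 - 12 = 151)
(q(E(0 - 1)) + n)² = (2*(12 - 3*(0 - 1))*(12 + (12 - 3*(0 - 1))) + 151)² = (2*(12 - 3*(-1))*(12 + (12 - 3*(-1))) + 151)² = (2*(12 + 3)*(12 + (12 + 3)) + 151)² = (2*15*(12 + 15) + 151)² = (2*15*27 + 151)² = (810 + 151)² = 961² = 923521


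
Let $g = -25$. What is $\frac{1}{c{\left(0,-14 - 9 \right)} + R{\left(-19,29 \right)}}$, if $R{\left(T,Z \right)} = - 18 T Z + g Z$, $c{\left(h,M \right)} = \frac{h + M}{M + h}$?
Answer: $\frac{1}{9194} \approx 0.00010877$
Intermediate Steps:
$c{\left(h,M \right)} = 1$ ($c{\left(h,M \right)} = \frac{M + h}{M + h} = 1$)
$R{\left(T,Z \right)} = - 25 Z - 18 T Z$ ($R{\left(T,Z \right)} = - 18 T Z - 25 Z = - 25 Z - 18 T Z$)
$\frac{1}{c{\left(0,-14 - 9 \right)} + R{\left(-19,29 \right)}} = \frac{1}{1 - 29 \left(25 + 18 \left(-19\right)\right)} = \frac{1}{1 - 29 \left(25 - 342\right)} = \frac{1}{1 - 29 \left(-317\right)} = \frac{1}{1 + 9193} = \frac{1}{9194}$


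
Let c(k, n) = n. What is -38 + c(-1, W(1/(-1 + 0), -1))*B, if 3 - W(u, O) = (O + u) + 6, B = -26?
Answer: -12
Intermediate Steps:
W(u, O) = -3 - O - u (W(u, O) = 3 - ((O + u) + 6) = 3 - (6 + O + u) = 3 + (-6 - O - u) = -3 - O - u)
-38 + c(-1, W(1/(-1 + 0), -1))*B = -38 + (-3 - 1*(-1) - 1/(-1 + 0))*(-26) = -38 + (-3 + 1 - 1/(-1))*(-26) = -38 + (-3 + 1 - 1*(-1))*(-26) = -38 + (-3 + 1 + 1)*(-26) = -38 - 1*(-26) = -38 + 26 = -12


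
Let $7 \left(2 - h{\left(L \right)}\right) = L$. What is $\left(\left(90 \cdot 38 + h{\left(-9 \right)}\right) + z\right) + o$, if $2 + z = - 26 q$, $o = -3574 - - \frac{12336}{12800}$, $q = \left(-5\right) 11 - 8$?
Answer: $\frac{8322997}{5600} \approx 1486.3$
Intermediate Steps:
$h{\left(L \right)} = 2 - \frac{L}{7}$
$q = -63$ ($q = -55 - 8 = -63$)
$o = - \frac{2858429}{800}$ ($o = -3574 - \left(-12336\right) \frac{1}{12800} = -3574 - - \frac{771}{800} = -3574 + \frac{771}{800} = - \frac{2858429}{800} \approx -3573.0$)
$z = 1636$ ($z = -2 - -1638 = -2 + 1638 = 1636$)
$\left(\left(90 \cdot 38 + h{\left(-9 \right)}\right) + z\right) + o = \left(\left(90 \cdot 38 + \left(2 - - \frac{9}{7}\right)\right) + 1636\right) - \frac{2858429}{800} = \left(\left(3420 + \left(2 + \frac{9}{7}\right)\right) + 1636\right) - \frac{2858429}{800} = \left(\left(3420 + \frac{23}{7}\right) + 1636\right) - \frac{2858429}{800} = \left(\frac{23963}{7} + 1636\right) - \frac{2858429}{800} = \frac{35415}{7} - \frac{2858429}{800} = \frac{8322997}{5600}$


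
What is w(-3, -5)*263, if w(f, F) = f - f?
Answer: 0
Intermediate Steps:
w(f, F) = 0
w(-3, -5)*263 = 0*263 = 0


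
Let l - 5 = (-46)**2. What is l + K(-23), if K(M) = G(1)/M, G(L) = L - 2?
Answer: 48784/23 ≈ 2121.0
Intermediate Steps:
G(L) = -2 + L
l = 2121 (l = 5 + (-46)**2 = 5 + 2116 = 2121)
K(M) = -1/M (K(M) = (-2 + 1)/M = -1/M)
l + K(-23) = 2121 - 1/(-23) = 2121 - 1*(-1/23) = 2121 + 1/23 = 48784/23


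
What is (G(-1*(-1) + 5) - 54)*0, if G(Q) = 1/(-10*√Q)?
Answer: 0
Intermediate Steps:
G(Q) = -1/(10*√Q)
(G(-1*(-1) + 5) - 54)*0 = (-1/(10*√(-1*(-1) + 5)) - 54)*0 = (-1/(10*√(1 + 5)) - 54)*0 = (-√6/60 - 54)*0 = (-54 - √6/60)*0 = 0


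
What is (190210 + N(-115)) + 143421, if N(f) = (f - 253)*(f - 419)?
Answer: 530143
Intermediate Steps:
N(f) = (-419 + f)*(-253 + f) (N(f) = (-253 + f)*(-419 + f) = (-419 + f)*(-253 + f))
(190210 + N(-115)) + 143421 = (190210 + (106007 + (-115)² - 672*(-115))) + 143421 = (190210 + (106007 + 13225 + 77280)) + 143421 = (190210 + 196512) + 143421 = 386722 + 143421 = 530143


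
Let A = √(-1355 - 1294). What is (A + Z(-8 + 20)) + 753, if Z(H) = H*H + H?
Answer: 909 + I*√2649 ≈ 909.0 + 51.468*I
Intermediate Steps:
Z(H) = H + H² (Z(H) = H² + H = H + H²)
A = I*√2649 (A = √(-2649) = I*√2649 ≈ 51.468*I)
(A + Z(-8 + 20)) + 753 = (I*√2649 + (-8 + 20)*(1 + (-8 + 20))) + 753 = (I*√2649 + 12*(1 + 12)) + 753 = (I*√2649 + 12*13) + 753 = (I*√2649 + 156) + 753 = (156 + I*√2649) + 753 = 909 + I*√2649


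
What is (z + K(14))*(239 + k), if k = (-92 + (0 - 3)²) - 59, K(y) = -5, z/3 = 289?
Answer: 83614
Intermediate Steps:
z = 867 (z = 3*289 = 867)
k = -142 (k = (-92 + (-3)²) - 59 = (-92 + 9) - 59 = -83 - 59 = -142)
(z + K(14))*(239 + k) = (867 - 5)*(239 - 142) = 862*97 = 83614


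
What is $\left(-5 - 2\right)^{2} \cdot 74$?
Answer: $3626$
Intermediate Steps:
$\left(-5 - 2\right)^{2} \cdot 74 = \left(-7\right)^{2} \cdot 74 = 49 \cdot 74 = 3626$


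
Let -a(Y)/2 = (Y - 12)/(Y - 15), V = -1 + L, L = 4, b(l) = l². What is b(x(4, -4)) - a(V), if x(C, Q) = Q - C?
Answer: 131/2 ≈ 65.500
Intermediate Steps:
V = 3 (V = -1 + 4 = 3)
a(Y) = -2*(-12 + Y)/(-15 + Y) (a(Y) = -2*(Y - 12)/(Y - 15) = -2*(-12 + Y)/(-15 + Y))
b(x(4, -4)) - a(V) = (-4 - 1*4)² - 2*(12 - 1*3)/(-15 + 3) = (-4 - 4)² - 2*(12 - 3)/(-12) = (-8)² - 2*(-1)*9/12 = 64 - 1*(-3/2) = 64 + 3/2 = 131/2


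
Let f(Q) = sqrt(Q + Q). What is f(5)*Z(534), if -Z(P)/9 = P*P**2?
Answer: -1370459736*sqrt(10) ≈ -4.3338e+9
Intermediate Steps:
f(Q) = sqrt(2)*sqrt(Q) (f(Q) = sqrt(2*Q) = sqrt(2)*sqrt(Q))
Z(P) = -9*P**3 (Z(P) = -9*P*P**2 = -9*P**3)
f(5)*Z(534) = (sqrt(2)*sqrt(5))*(-9*534**3) = sqrt(10)*(-9*152273304) = sqrt(10)*(-1370459736) = -1370459736*sqrt(10)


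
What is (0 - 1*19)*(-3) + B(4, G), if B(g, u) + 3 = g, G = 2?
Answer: 58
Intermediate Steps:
B(g, u) = -3 + g
(0 - 1*19)*(-3) + B(4, G) = (0 - 1*19)*(-3) + (-3 + 4) = (0 - 19)*(-3) + 1 = -19*(-3) + 1 = 57 + 1 = 58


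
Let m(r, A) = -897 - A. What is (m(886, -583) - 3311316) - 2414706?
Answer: -5726336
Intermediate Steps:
(m(886, -583) - 3311316) - 2414706 = ((-897 - 1*(-583)) - 3311316) - 2414706 = ((-897 + 583) - 3311316) - 2414706 = (-314 - 3311316) - 2414706 = -3311630 - 2414706 = -5726336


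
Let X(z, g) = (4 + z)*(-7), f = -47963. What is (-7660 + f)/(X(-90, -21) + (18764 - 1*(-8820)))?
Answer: -55623/28186 ≈ -1.9734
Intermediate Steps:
X(z, g) = -28 - 7*z
(-7660 + f)/(X(-90, -21) + (18764 - 1*(-8820))) = (-7660 - 47963)/((-28 - 7*(-90)) + (18764 - 1*(-8820))) = -55623/((-28 + 630) + (18764 + 8820)) = -55623/(602 + 27584) = -55623/28186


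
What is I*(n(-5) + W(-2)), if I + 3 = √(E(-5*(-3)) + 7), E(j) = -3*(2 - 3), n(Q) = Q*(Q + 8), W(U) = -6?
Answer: 63 - 21*√10 ≈ -3.4078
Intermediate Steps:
n(Q) = Q*(8 + Q)
E(j) = 3 (E(j) = -3*(-1) = 3)
I = -3 + √10 (I = -3 + √(3 + 7) = -3 + √10 ≈ 0.16228)
I*(n(-5) + W(-2)) = (-3 + √10)*(-5*(8 - 5) - 6) = (-3 + √10)*(-5*3 - 6) = (-3 + √10)*(-15 - 6) = (-3 + √10)*(-21) = 63 - 21*√10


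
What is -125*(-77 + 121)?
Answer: -5500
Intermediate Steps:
-125*(-77 + 121) = -125*44 = -5500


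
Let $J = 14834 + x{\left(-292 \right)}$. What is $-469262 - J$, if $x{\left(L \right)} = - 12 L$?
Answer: $-487600$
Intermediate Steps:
$J = 18338$ ($J = 14834 - -3504 = 14834 + 3504 = 18338$)
$-469262 - J = -469262 - 18338 = -487600$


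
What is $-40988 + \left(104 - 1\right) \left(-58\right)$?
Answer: $-46962$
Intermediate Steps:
$-40988 + \left(104 - 1\right) \left(-58\right) = -40988 + 103 \left(-58\right) = -40988 - 5974 = -46962$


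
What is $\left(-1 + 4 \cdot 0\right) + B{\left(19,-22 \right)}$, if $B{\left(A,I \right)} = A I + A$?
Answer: $-400$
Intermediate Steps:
$B{\left(A,I \right)} = A + A I$
$\left(-1 + 4 \cdot 0\right) + B{\left(19,-22 \right)} = \left(-1 + 4 \cdot 0\right) + 19 \left(1 - 22\right) = \left(-1 + 0\right) + 19 \left(-21\right) = -1 - 399 = -400$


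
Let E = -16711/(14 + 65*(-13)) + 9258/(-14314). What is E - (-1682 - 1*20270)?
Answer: 130674549512/5947467 ≈ 21971.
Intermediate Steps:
E = 115753928/5947467 (E = -16711/(14 - 845) + 9258*(-1/14314) = -16711/(-831) - 4629/7157 = -16711*(-1/831) - 4629/7157 = 16711/831 - 4629/7157 = 115753928/5947467 ≈ 19.463)
E - (-1682 - 1*20270) = 115753928/5947467 - (-1682 - 1*20270) = 115753928/5947467 - (-1682 - 20270) = 115753928/5947467 - 1*(-21952) = 115753928/5947467 + 21952 = 130674549512/5947467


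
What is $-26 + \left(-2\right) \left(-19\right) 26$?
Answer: $962$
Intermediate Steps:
$-26 + \left(-2\right) \left(-19\right) 26 = -26 + 38 \cdot 26 = -26 + 988 = 962$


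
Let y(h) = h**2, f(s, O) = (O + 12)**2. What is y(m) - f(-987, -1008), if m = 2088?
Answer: 3367728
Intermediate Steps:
f(s, O) = (12 + O)**2
y(m) - f(-987, -1008) = 2088**2 - (12 - 1008)**2 = 4359744 - 1*(-996)**2 = 4359744 - 1*992016 = 4359744 - 992016 = 3367728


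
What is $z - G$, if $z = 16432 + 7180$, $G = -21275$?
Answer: $44887$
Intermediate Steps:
$z = 23612$
$z - G = 23612 - -21275 = 23612 + 21275 = 44887$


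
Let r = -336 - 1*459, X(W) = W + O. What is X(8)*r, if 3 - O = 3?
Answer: -6360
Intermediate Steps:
O = 0 (O = 3 - 1*3 = 3 - 3 = 0)
X(W) = W (X(W) = W + 0 = W)
r = -795 (r = -336 - 459 = -795)
X(8)*r = 8*(-795) = -6360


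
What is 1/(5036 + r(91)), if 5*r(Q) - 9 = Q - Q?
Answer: 5/25189 ≈ 0.00019850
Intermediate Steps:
r(Q) = 9/5 (r(Q) = 9/5 + (Q - Q)/5 = 9/5 + (⅕)*0 = 9/5 + 0 = 9/5)
1/(5036 + r(91)) = 1/(5036 + 9/5) = 1/(25189/5) = 5/25189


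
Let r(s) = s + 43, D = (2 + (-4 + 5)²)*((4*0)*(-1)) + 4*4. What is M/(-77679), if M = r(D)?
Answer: -59/77679 ≈ -0.00075954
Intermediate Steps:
D = 16 (D = (2 + 1²)*(0*(-1)) + 16 = (2 + 1)*0 + 16 = 3*0 + 16 = 0 + 16 = 16)
r(s) = 43 + s
M = 59 (M = 43 + 16 = 59)
M/(-77679) = 59/(-77679) = 59*(-1/77679) = -59/77679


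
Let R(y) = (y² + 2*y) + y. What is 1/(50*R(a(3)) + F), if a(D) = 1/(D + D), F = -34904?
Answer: -18/627797 ≈ -2.8672e-5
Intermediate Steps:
a(D) = 1/(2*D)
R(y) = y² + 3*y
1/(50*R(a(3)) + F) = 1/(50*(((½)/3)*(3 + (½)/3)) - 34904) = 1/(50*(((½)*(⅓))*(3 + (½)*(⅓))) - 34904) = 1/(50*((3 + ⅙)/6) - 34904) = 1/(50*((⅙)*(19/6)) - 34904) = 1/(50*(19/36) - 34904) = 1/(475/18 - 34904) = 1/(-627797/18) = -18/627797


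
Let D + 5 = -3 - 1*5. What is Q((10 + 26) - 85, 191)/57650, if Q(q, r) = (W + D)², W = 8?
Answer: 1/2306 ≈ 0.00043365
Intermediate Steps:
D = -13 (D = -5 + (-3 - 1*5) = -5 + (-3 - 5) = -5 - 8 = -13)
Q(q, r) = 25 (Q(q, r) = (8 - 13)² = (-5)² = 25)
Q((10 + 26) - 85, 191)/57650 = 25/57650 = 25*(1/57650) = 1/2306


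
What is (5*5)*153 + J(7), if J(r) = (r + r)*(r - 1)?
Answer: 3909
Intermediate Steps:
J(r) = 2*r*(-1 + r) (J(r) = (2*r)*(-1 + r) = 2*r*(-1 + r))
(5*5)*153 + J(7) = (5*5)*153 + 2*7*(-1 + 7) = 25*153 + 2*7*6 = 3825 + 84 = 3909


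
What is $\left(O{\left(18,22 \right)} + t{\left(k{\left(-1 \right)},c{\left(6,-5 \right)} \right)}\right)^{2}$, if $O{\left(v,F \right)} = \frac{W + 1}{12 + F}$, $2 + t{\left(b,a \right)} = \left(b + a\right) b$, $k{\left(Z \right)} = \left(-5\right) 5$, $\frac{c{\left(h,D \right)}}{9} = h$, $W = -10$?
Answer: $\frac{611424529}{1156} \approx 5.2891 \cdot 10^{5}$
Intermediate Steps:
$c{\left(h,D \right)} = 9 h$
$k{\left(Z \right)} = -25$
$t{\left(b,a \right)} = -2 + b \left(a + b\right)$ ($t{\left(b,a \right)} = -2 + \left(b + a\right) b = -2 + \left(a + b\right) b = -2 + b \left(a + b\right)$)
$O{\left(v,F \right)} = - \frac{9}{12 + F}$ ($O{\left(v,F \right)} = \frac{-10 + 1}{12 + F} = - \frac{9}{12 + F}$)
$\left(O{\left(18,22 \right)} + t{\left(k{\left(-1 \right)},c{\left(6,-5 \right)} \right)}\right)^{2} = \left(- \frac{9}{12 + 22} + \left(-2 + \left(-25\right)^{2} + 9 \cdot 6 \left(-25\right)\right)\right)^{2} = \left(- \frac{9}{34} + \left(-2 + 625 + 54 \left(-25\right)\right)\right)^{2} = \left(\left(-9\right) \frac{1}{34} - 727\right)^{2} = \left(- \frac{9}{34} - 727\right)^{2} = \left(- \frac{24727}{34}\right)^{2} = \frac{611424529}{1156}$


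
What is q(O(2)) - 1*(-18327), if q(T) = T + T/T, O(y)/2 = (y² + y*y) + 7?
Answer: 18358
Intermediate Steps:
O(y) = 14 + 4*y² (O(y) = 2*((y² + y*y) + 7) = 2*((y² + y²) + 7) = 2*(2*y² + 7) = 2*(7 + 2*y²) = 14 + 4*y²)
q(T) = 1 + T (q(T) = T + 1 = 1 + T)
q(O(2)) - 1*(-18327) = (1 + (14 + 4*2²)) - 1*(-18327) = (1 + (14 + 4*4)) + 18327 = (1 + (14 + 16)) + 18327 = (1 + 30) + 18327 = 31 + 18327 = 18358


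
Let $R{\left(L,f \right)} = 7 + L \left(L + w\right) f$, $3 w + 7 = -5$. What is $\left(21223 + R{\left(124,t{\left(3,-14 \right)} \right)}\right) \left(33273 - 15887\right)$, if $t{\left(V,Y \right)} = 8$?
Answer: $2438734220$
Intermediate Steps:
$w = -4$ ($w = - \frac{7}{3} + \frac{1}{3} \left(-5\right) = - \frac{7}{3} - \frac{5}{3} = -4$)
$R{\left(L,f \right)} = 7 + L f \left(-4 + L\right)$ ($R{\left(L,f \right)} = 7 + L \left(L - 4\right) f = 7 + L \left(-4 + L\right) f = 7 + L f \left(-4 + L\right)$)
$\left(21223 + R{\left(124,t{\left(3,-14 \right)} \right)}\right) \left(33273 - 15887\right) = \left(21223 + \left(7 + 8 \cdot 124^{2} - 496 \cdot 8\right)\right) \left(33273 - 15887\right) = \left(21223 + \left(7 + 8 \cdot 15376 - 3968\right)\right) 17386 = \left(21223 + \left(7 + 123008 - 3968\right)\right) 17386 = \left(21223 + 119047\right) 17386 = 140270 \cdot 17386 = 2438734220$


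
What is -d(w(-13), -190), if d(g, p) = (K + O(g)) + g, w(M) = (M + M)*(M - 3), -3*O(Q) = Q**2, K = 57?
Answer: 171637/3 ≈ 57212.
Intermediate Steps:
O(Q) = -Q**2/3
w(M) = 2*M*(-3 + M) (w(M) = (2*M)*(-3 + M) = 2*M*(-3 + M))
d(g, p) = 57 + g - g**2/3 (d(g, p) = (57 - g**2/3) + g = 57 + g - g**2/3)
-d(w(-13), -190) = -(57 + 2*(-13)*(-3 - 13) - 676*(-3 - 13)**2/3) = -(57 + 2*(-13)*(-16) - (2*(-13)*(-16))**2/3) = -(57 + 416 - 1/3*416**2) = -(57 + 416 - 1/3*173056) = -(57 + 416 - 173056/3) = -1*(-171637/3) = 171637/3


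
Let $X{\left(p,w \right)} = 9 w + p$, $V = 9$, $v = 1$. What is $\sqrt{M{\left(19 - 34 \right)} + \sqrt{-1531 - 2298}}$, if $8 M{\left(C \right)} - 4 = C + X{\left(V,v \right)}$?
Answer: $\frac{\sqrt{14 + 16 i \sqrt{3829}}}{4} \approx 5.6018 + 5.5231 i$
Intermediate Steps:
$X{\left(p,w \right)} = p + 9 w$
$M{\left(C \right)} = \frac{11}{4} + \frac{C}{8}$ ($M{\left(C \right)} = \frac{1}{2} + \frac{C + \left(9 + 9 \cdot 1\right)}{8} = \frac{1}{2} + \frac{C + \left(9 + 9\right)}{8} = \frac{1}{2} + \frac{C + 18}{8} = \frac{1}{2} + \frac{18 + C}{8} = \frac{1}{2} + \left(\frac{9}{4} + \frac{C}{8}\right) = \frac{11}{4} + \frac{C}{8}$)
$\sqrt{M{\left(19 - 34 \right)} + \sqrt{-1531 - 2298}} = \sqrt{\left(\frac{11}{4} + \frac{19 - 34}{8}\right) + \sqrt{-1531 - 2298}} = \sqrt{\left(\frac{11}{4} + \frac{1}{8} \left(-15\right)\right) + \sqrt{-3829}} = \sqrt{\left(\frac{11}{4} - \frac{15}{8}\right) + i \sqrt{3829}} = \sqrt{\frac{7}{8} + i \sqrt{3829}}$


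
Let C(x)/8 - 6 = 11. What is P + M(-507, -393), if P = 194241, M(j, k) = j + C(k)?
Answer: 193870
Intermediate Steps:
C(x) = 136 (C(x) = 48 + 8*11 = 48 + 88 = 136)
M(j, k) = 136 + j (M(j, k) = j + 136 = 136 + j)
P + M(-507, -393) = 194241 + (136 - 507) = 194241 - 371 = 193870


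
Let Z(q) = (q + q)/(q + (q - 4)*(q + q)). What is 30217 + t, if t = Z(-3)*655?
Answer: 391511/13 ≈ 30116.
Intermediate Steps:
Z(q) = 2*q/(q + 2*q*(-4 + q)) (Z(q) = (2*q)/(q + (-4 + q)*(2*q)) = (2*q)/(q + 2*q*(-4 + q)) = 2*q/(q + 2*q*(-4 + q)))
t = -1310/13 (t = (2/(-7 + 2*(-3)))*655 = (2/(-7 - 6))*655 = (2/(-13))*655 = (2*(-1/13))*655 = -2/13*655 = -1310/13 ≈ -100.77)
30217 + t = 30217 - 1310/13 = 391511/13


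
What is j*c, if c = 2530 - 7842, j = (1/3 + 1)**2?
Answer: -84992/9 ≈ -9443.6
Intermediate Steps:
j = 16/9 (j = (1/3 + 1)**2 = (4/3)**2 = 16/9 ≈ 1.7778)
c = -5312
j*c = (16/9)*(-5312) = -84992/9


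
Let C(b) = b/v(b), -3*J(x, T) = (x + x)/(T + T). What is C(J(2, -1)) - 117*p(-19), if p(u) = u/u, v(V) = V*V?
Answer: -231/2 ≈ -115.50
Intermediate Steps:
v(V) = V**2
p(u) = 1
J(x, T) = -x/(3*T) (J(x, T) = -(x + x)/(3*(T + T)) = -2*x/(3*(2*T)) = -2*x*1/(2*T)/3 = -x/(3*T))
C(b) = 1/b (C(b) = b/(b**2) = b/b**2 = 1/b)
C(J(2, -1)) - 117*p(-19) = 1/(-1/3*2/(-1)) - 117*1 = 1/(-1/3*2*(-1)) - 117 = 1/(2/3) - 117 = 3/2 - 117 = -231/2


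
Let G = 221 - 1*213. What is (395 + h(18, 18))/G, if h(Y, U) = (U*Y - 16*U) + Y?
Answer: 449/8 ≈ 56.125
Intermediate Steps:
h(Y, U) = Y - 16*U + U*Y (h(Y, U) = (-16*U + U*Y) + Y = Y - 16*U + U*Y)
G = 8 (G = 221 - 213 = 8)
(395 + h(18, 18))/G = (395 + (18 - 16*18 + 18*18))/8 = (395 + (18 - 288 + 324))/8 = (395 + 54)/8 = (1/8)*449 = 449/8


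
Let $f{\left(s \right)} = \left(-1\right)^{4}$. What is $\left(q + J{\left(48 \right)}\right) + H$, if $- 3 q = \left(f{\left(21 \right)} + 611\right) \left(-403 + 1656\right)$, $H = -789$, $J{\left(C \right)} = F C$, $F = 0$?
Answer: $-256401$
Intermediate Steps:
$J{\left(C \right)} = 0$ ($J{\left(C \right)} = 0 C = 0$)
$f{\left(s \right)} = 1$
$q = -255612$ ($q = - \frac{\left(1 + 611\right) \left(-403 + 1656\right)}{3} = - \frac{612 \cdot 1253}{3} = \left(- \frac{1}{3}\right) 766836 = -255612$)
$\left(q + J{\left(48 \right)}\right) + H = \left(-255612 + 0\right) - 789 = -255612 - 789 = -256401$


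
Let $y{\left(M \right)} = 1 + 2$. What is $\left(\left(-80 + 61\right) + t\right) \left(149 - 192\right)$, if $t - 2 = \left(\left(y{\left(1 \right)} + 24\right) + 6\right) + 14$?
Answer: $-1290$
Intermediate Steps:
$y{\left(M \right)} = 3$
$t = 49$ ($t = 2 + \left(\left(\left(3 + 24\right) + 6\right) + 14\right) = 2 + \left(\left(27 + 6\right) + 14\right) = 2 + \left(33 + 14\right) = 2 + 47 = 49$)
$\left(\left(-80 + 61\right) + t\right) \left(149 - 192\right) = \left(\left(-80 + 61\right) + 49\right) \left(149 - 192\right) = \left(-19 + 49\right) \left(-43\right) = 30 \left(-43\right) = -1290$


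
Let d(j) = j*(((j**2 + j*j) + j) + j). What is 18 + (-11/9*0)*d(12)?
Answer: 18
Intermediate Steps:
d(j) = j*(2*j + 2*j**2) (d(j) = j*(((j**2 + j**2) + j) + j) = j*((2*j**2 + j) + j) = j*((j + 2*j**2) + j) = j*(2*j + 2*j**2))
18 + (-11/9*0)*d(12) = 18 + (-11/9*0)*(2*12**2*(1 + 12)) = 18 + (-11*1/9*0)*(2*144*13) = 18 - 11/9*0*3744 = 18 + 0*3744 = 18 + 0 = 18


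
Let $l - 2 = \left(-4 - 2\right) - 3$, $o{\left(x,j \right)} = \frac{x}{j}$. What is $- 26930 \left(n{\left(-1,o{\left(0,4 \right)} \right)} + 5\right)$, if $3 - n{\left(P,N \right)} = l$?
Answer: $-403950$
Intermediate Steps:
$l = -7$ ($l = 2 - 9 = -7$)
$n{\left(P,N \right)} = 10$ ($n{\left(P,N \right)} = 3 - -7 = 3 + 7 = 10$)
$- 26930 \left(n{\left(-1,o{\left(0,4 \right)} \right)} + 5\right) = - 26930 \left(10 + 5\right) = \left(-26930\right) 15 = -403950$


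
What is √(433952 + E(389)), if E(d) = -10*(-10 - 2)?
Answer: 2*√108518 ≈ 658.84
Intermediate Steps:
E(d) = 120 (E(d) = -10*(-12) = 120)
√(433952 + E(389)) = √(433952 + 120) = √434072 = 2*√108518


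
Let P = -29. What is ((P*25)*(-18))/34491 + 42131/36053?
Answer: 641210657/414501341 ≈ 1.5469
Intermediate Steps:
((P*25)*(-18))/34491 + 42131/36053 = (-29*25*(-18))/34491 + 42131/36053 = -725*(-18)*(1/34491) + 42131*(1/36053) = 13050*(1/34491) + 42131/36053 = 4350/11497 + 42131/36053 = 641210657/414501341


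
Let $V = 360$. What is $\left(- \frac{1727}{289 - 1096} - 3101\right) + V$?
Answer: $- \frac{2210260}{807} \approx -2738.9$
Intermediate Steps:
$\left(- \frac{1727}{289 - 1096} - 3101\right) + V = \left(- \frac{1727}{289 - 1096} - 3101\right) + 360 = \left(- \frac{1727}{-807} - 3101\right) + 360 = \left(\left(-1727\right) \left(- \frac{1}{807}\right) - 3101\right) + 360 = \left(\frac{1727}{807} - 3101\right) + 360 = - \frac{2500780}{807} + 360 = - \frac{2210260}{807}$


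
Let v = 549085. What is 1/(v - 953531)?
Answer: -1/404446 ≈ -2.4725e-6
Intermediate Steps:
1/(v - 953531) = 1/(549085 - 953531) = 1/(-404446) = -1/404446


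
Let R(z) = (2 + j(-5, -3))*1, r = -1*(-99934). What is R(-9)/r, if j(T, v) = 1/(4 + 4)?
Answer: 17/799472 ≈ 2.1264e-5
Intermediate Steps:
r = 99934
j(T, v) = 1/8
R(z) = 17/8 (R(z) = (2 + 1/8)*1 = (17/8)*1 = 17/8)
R(-9)/r = (17/8)/99934 = (17/8)*(1/99934) = 17/799472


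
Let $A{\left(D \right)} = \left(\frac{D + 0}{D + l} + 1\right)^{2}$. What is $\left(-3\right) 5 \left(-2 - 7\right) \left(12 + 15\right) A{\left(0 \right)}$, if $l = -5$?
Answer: $3645$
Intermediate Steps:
$A{\left(D \right)} = \left(1 + \frac{D}{-5 + D}\right)^{2}$ ($A{\left(D \right)} = \left(\frac{D + 0}{D - 5} + 1\right)^{2} = \left(\frac{D}{-5 + D} + 1\right)^{2} = \left(1 + \frac{D}{-5 + D}\right)^{2}$)
$\left(-3\right) 5 \left(-2 - 7\right) \left(12 + 15\right) A{\left(0 \right)} = \left(-3\right) 5 \left(-2 - 7\right) \left(12 + 15\right) \frac{\left(-5 + 2 \cdot 0\right)^{2}}{\left(-5 + 0\right)^{2}} = - 15 \left(\left(-9\right) 27\right) \frac{\left(-5 + 0\right)^{2}}{25} = \left(-15\right) \left(-243\right) \frac{\left(-5\right)^{2}}{25} = 3645 \cdot \frac{1}{25} \cdot 25 = 3645 \cdot 1 = 3645$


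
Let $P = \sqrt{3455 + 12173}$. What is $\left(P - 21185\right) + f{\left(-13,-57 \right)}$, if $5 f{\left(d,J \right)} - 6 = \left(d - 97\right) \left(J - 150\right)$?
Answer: $- \frac{83149}{5} + 2 \sqrt{3907} \approx -16505.0$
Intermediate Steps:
$f{\left(d,J \right)} = \frac{6}{5} + \frac{\left(-150 + J\right) \left(-97 + d\right)}{5}$ ($f{\left(d,J \right)} = \frac{6}{5} + \frac{\left(d - 97\right) \left(J - 150\right)}{5} = \frac{6}{5} + \frac{\left(-97 + d\right) \left(-150 + J\right)}{5} = \frac{6}{5} + \frac{\left(-150 + J\right) \left(-97 + d\right)}{5}$)
$P = 2 \sqrt{3907}$ ($P = \sqrt{15628} = 2 \sqrt{3907} \approx 125.01$)
$\left(P - 21185\right) + f{\left(-13,-57 \right)} = \left(2 \sqrt{3907} - 21185\right) + \left(\frac{14556}{5} - -390 - - \frac{5529}{5} + \frac{1}{5} \left(-57\right) \left(-13\right)\right) = \left(-21185 + 2 \sqrt{3907}\right) + \left(\frac{14556}{5} + 390 + \frac{5529}{5} + \frac{741}{5}\right) = \left(-21185 + 2 \sqrt{3907}\right) + \frac{22776}{5} = - \frac{83149}{5} + 2 \sqrt{3907}$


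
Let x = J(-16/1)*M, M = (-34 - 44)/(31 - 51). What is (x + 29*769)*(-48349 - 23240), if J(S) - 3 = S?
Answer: -15928767267/10 ≈ -1.5929e+9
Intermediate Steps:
J(S) = 3 + S
M = 39/10 (M = -78/(-20) = -78*(-1/20) = 39/10 ≈ 3.9000)
x = -507/10 (x = (3 - 16/1)*(39/10) = (3 - 16*1)*(39/10) = (3 - 16)*(39/10) = -13*39/10 = -507/10 ≈ -50.700)
(x + 29*769)*(-48349 - 23240) = (-507/10 + 29*769)*(-48349 - 23240) = (-507/10 + 22301)*(-71589) = (222503/10)*(-71589) = -15928767267/10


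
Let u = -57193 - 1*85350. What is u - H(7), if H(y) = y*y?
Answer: -142592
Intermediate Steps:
H(y) = y²
u = -142543 (u = -57193 - 85350 = -142543)
u - H(7) = -142543 - 1*7² = -142543 - 1*49 = -142543 - 49 = -142592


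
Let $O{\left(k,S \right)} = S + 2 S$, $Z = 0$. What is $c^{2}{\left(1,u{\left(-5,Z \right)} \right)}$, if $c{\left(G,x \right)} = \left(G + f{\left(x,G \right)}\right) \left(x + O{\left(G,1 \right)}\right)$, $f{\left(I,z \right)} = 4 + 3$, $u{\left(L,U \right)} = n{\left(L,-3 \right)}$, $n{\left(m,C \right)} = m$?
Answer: $256$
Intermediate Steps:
$O{\left(k,S \right)} = 3 S$
$u{\left(L,U \right)} = L$
$f{\left(I,z \right)} = 7$
$c{\left(G,x \right)} = \left(3 + x\right) \left(7 + G\right)$ ($c{\left(G,x \right)} = \left(G + 7\right) \left(x + 3 \cdot 1\right) = \left(7 + G\right) \left(x + 3\right) = \left(7 + G\right) \left(3 + x\right) = \left(3 + x\right) \left(7 + G\right)$)
$c^{2}{\left(1,u{\left(-5,Z \right)} \right)} = \left(21 + 3 \cdot 1 + 7 \left(-5\right) + 1 \left(-5\right)\right)^{2} = \left(21 + 3 - 35 - 5\right)^{2} = \left(-16\right)^{2} = 256$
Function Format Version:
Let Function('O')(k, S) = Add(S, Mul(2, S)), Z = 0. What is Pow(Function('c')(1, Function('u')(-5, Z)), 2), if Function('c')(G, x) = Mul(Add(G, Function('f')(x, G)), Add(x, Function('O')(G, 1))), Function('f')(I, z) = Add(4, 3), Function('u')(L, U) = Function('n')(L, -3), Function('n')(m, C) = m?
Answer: 256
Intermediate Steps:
Function('O')(k, S) = Mul(3, S)
Function('u')(L, U) = L
Function('f')(I, z) = 7
Function('c')(G, x) = Mul(Add(3, x), Add(7, G)) (Function('c')(G, x) = Mul(Add(G, 7), Add(x, Mul(3, 1))) = Mul(Add(7, G), Add(x, 3)) = Mul(Add(7, G), Add(3, x)) = Mul(Add(3, x), Add(7, G)))
Pow(Function('c')(1, Function('u')(-5, Z)), 2) = Pow(Add(21, Mul(3, 1), Mul(7, -5), Mul(1, -5)), 2) = Pow(Add(21, 3, -35, -5), 2) = Pow(-16, 2) = 256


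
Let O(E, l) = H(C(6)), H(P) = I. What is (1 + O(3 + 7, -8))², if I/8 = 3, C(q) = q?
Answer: 625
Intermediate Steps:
I = 24 (I = 8*3 = 24)
H(P) = 24
O(E, l) = 24
(1 + O(3 + 7, -8))² = (1 + 24)² = 25² = 625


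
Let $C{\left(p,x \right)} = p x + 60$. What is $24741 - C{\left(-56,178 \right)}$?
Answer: $34649$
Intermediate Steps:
$C{\left(p,x \right)} = 60 + p x$
$24741 - C{\left(-56,178 \right)} = 24741 - \left(60 - 9968\right) = 24741 - -9908 = 24741 + 9908 = 34649$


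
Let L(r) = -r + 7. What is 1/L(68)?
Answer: -1/61 ≈ -0.016393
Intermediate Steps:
L(r) = 7 - r
1/L(68) = 1/(7 - 1*68) = 1/(7 - 68) = 1/(-61) = -1/61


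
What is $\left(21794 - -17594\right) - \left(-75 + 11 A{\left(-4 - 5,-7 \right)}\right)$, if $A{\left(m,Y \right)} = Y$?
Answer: $39540$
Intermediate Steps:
$\left(21794 - -17594\right) - \left(-75 + 11 A{\left(-4 - 5,-7 \right)}\right) = \left(21794 - -17594\right) - \left(-75 + 11 \left(-7\right)\right) = \left(21794 + 17594\right) - \left(-75 - 77\right) = 39388 - -152 = 39388 + 152 = 39540$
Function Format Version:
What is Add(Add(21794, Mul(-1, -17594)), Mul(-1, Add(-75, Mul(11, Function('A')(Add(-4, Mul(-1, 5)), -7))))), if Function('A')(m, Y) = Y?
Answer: 39540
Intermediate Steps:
Add(Add(21794, Mul(-1, -17594)), Mul(-1, Add(-75, Mul(11, Function('A')(Add(-4, Mul(-1, 5)), -7))))) = Add(Add(21794, Mul(-1, -17594)), Mul(-1, Add(-75, Mul(11, -7)))) = Add(Add(21794, 17594), Mul(-1, Add(-75, -77))) = Add(39388, Mul(-1, -152)) = Add(39388, 152) = 39540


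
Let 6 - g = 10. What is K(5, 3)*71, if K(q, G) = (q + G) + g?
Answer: 284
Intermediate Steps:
g = -4 (g = 6 - 1*10 = 6 - 10 = -4)
K(q, G) = -4 + G + q (K(q, G) = (q + G) - 4 = (G + q) - 4 = -4 + G + q)
K(5, 3)*71 = (-4 + 3 + 5)*71 = 4*71 = 284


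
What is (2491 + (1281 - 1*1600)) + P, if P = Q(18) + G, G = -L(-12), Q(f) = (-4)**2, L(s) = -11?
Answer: 2199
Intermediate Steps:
Q(f) = 16
G = 11 (G = -1*(-11) = 11)
P = 27 (P = 16 + 11 = 27)
(2491 + (1281 - 1*1600)) + P = (2491 + (1281 - 1*1600)) + 27 = (2491 + (1281 - 1600)) + 27 = (2491 - 319) + 27 = 2172 + 27 = 2199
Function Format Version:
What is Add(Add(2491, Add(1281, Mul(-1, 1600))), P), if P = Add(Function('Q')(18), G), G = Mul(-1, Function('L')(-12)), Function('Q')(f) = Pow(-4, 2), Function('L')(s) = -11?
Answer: 2199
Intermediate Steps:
Function('Q')(f) = 16
G = 11 (G = Mul(-1, -11) = 11)
P = 27 (P = Add(16, 11) = 27)
Add(Add(2491, Add(1281, Mul(-1, 1600))), P) = Add(Add(2491, Add(1281, Mul(-1, 1600))), 27) = Add(Add(2491, Add(1281, -1600)), 27) = Add(Add(2491, -319), 27) = Add(2172, 27) = 2199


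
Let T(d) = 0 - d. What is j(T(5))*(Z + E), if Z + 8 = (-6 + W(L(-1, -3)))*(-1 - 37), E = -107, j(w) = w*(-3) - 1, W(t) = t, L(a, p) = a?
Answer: 2114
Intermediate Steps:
T(d) = -d
j(w) = -1 - 3*w (j(w) = -3*w - 1 = -1 - 3*w)
Z = 258 (Z = -8 + (-6 - 1)*(-1 - 37) = -8 - 7*(-38) = -8 + 266 = 258)
j(T(5))*(Z + E) = (-1 - (-3)*5)*(258 - 107) = (-1 - 3*(-5))*151 = (-1 + 15)*151 = 14*151 = 2114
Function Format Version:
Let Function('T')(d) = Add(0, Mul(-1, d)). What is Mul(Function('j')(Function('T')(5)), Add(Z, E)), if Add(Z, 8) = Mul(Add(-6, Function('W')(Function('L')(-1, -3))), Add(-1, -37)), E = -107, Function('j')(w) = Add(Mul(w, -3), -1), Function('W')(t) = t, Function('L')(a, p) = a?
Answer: 2114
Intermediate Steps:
Function('T')(d) = Mul(-1, d)
Function('j')(w) = Add(-1, Mul(-3, w)) (Function('j')(w) = Add(Mul(-3, w), -1) = Add(-1, Mul(-3, w)))
Z = 258 (Z = Add(-8, Mul(Add(-6, -1), Add(-1, -37))) = Add(-8, Mul(-7, -38)) = Add(-8, 266) = 258)
Mul(Function('j')(Function('T')(5)), Add(Z, E)) = Mul(Add(-1, Mul(-3, Mul(-1, 5))), Add(258, -107)) = Mul(Add(-1, Mul(-3, -5)), 151) = Mul(Add(-1, 15), 151) = Mul(14, 151) = 2114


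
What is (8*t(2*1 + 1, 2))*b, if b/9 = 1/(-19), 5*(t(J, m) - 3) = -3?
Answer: -864/95 ≈ -9.0947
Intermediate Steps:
t(J, m) = 12/5 (t(J, m) = 3 + (1/5)*(-3) = 3 - 3/5 = 12/5)
b = -9/19 (b = 9/(-19) = 9*(-1/19) = -9/19 ≈ -0.47368)
(8*t(2*1 + 1, 2))*b = (8*(12/5))*(-9/19) = (96/5)*(-9/19) = -864/95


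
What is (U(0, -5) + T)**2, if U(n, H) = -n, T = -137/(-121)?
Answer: 18769/14641 ≈ 1.2819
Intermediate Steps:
T = 137/121 (T = -137*(-1/121) = 137/121 ≈ 1.1322)
(U(0, -5) + T)**2 = (-1*0 + 137/121)**2 = (0 + 137/121)**2 = (137/121)**2 = 18769/14641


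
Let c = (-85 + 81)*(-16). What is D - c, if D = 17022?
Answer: 16958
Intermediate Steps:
c = 64 (c = -4*(-16) = 64)
D - c = 17022 - 1*64 = 17022 - 64 = 16958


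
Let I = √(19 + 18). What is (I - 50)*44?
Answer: -2200 + 44*√37 ≈ -1932.4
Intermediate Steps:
I = √37 ≈ 6.0828
(I - 50)*44 = (√37 - 50)*44 = (-50 + √37)*44 = -2200 + 44*√37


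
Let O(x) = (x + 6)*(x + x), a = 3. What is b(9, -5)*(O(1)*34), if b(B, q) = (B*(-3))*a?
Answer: -38556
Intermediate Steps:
O(x) = 2*x*(6 + x) (O(x) = (6 + x)*(2*x) = 2*x*(6 + x))
b(B, q) = -9*B (b(B, q) = (B*(-3))*3 = -3*B*3 = -9*B)
b(9, -5)*(O(1)*34) = (-9*9)*((2*1*(6 + 1))*34) = -81*2*1*7*34 = -1134*34 = -81*476 = -38556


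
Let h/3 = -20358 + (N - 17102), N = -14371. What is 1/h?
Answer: -1/155493 ≈ -6.4312e-6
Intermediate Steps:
h = -155493 (h = 3*(-20358 + (-14371 - 17102)) = 3*(-20358 - 31473) = 3*(-51831) = -155493)
1/h = 1/(-155493) = -1/155493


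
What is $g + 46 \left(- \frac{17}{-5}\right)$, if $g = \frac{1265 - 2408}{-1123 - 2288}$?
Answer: $\frac{297013}{1895} \approx 156.74$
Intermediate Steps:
$g = \frac{127}{379}$ ($g = - \frac{1143}{-3411} = \left(-1143\right) \left(- \frac{1}{3411}\right) = \frac{127}{379} \approx 0.33509$)
$g + 46 \left(- \frac{17}{-5}\right) = \frac{127}{379} + 46 \left(- \frac{17}{-5}\right) = \frac{127}{379} + 46 \left(\left(-17\right) \left(- \frac{1}{5}\right)\right) = \frac{127}{379} + 46 \cdot \frac{17}{5} = \frac{127}{379} + \frac{782}{5} = \frac{297013}{1895}$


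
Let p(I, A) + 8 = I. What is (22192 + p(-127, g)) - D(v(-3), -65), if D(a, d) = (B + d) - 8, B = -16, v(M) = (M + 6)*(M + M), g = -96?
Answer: 22146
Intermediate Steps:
v(M) = 2*M*(6 + M) (v(M) = (6 + M)*(2*M) = 2*M*(6 + M))
p(I, A) = -8 + I
D(a, d) = -24 + d (D(a, d) = (-16 + d) - 8 = -24 + d)
(22192 + p(-127, g)) - D(v(-3), -65) = (22192 + (-8 - 127)) - (-24 - 65) = (22192 - 135) - 1*(-89) = 22057 + 89 = 22146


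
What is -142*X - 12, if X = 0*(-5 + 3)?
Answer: -12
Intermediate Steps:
X = 0 (X = 0*(-2) = 0)
-142*X - 12 = -142*0 - 12 = 0 - 12 = -12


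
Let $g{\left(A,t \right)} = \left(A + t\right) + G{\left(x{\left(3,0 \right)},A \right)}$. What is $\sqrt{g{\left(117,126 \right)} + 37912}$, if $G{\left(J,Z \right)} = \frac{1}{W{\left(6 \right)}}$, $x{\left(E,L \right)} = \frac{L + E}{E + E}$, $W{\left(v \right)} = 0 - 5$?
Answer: $\frac{\sqrt{953870}}{5} \approx 195.33$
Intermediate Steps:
$W{\left(v \right)} = -5$ ($W{\left(v \right)} = 0 - 5 = -5$)
$x{\left(E,L \right)} = \frac{E + L}{2 E}$
$G{\left(J,Z \right)} = - \frac{1}{5}$ ($G{\left(J,Z \right)} = \frac{1}{-5} = - \frac{1}{5}$)
$g{\left(A,t \right)} = - \frac{1}{5} + A + t$ ($g{\left(A,t \right)} = \left(A + t\right) - \frac{1}{5} = - \frac{1}{5} + A + t$)
$\sqrt{g{\left(117,126 \right)} + 37912} = \sqrt{\left(- \frac{1}{5} + 117 + 126\right) + 37912} = \sqrt{\frac{1214}{5} + 37912} = \sqrt{\frac{190774}{5}} = \frac{\sqrt{953870}}{5}$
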